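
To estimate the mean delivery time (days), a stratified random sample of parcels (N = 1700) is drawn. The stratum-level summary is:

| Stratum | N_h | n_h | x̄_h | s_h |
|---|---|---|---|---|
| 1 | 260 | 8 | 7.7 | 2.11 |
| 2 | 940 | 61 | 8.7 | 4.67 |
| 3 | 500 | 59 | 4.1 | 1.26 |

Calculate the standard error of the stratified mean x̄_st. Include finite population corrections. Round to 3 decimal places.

SE(x̄_st) ≈ 0.342

V̂(x̄_st) = Σ W_h² (1 − n_h/N_h) s_h²/n_h, with W_h = N_h/N and N = 1700:
  stratum 1: (260/1700)²·(1 − 8/260)·2.11²/8 = 0.0126169
  stratum 2: (940/1700)²·(1 − 61/940)·4.67²/61 = 0.102217
  stratum 3: (500/1700)²·(1 − 59/500)·1.26²/59 = 0.00205305
V̂(x̄_st) = 0.116887
SE(x̄_st) = √0.116887 = 0.341887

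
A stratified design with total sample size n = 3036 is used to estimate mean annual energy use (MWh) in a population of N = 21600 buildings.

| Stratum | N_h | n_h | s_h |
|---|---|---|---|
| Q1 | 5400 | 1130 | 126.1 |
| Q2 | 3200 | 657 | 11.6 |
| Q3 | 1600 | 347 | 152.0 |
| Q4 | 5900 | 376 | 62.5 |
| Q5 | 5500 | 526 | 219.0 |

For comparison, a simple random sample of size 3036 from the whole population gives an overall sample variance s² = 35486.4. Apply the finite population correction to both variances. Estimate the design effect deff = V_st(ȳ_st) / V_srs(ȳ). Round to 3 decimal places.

deff ≈ 0.703

V̂(ȳ_st) = Σ W_h² (1 − n_h/N_h) s_h²/n_h, with W_h = N_h/N and N = 21600:
  stratum Q1: (5400/21600)²·(1 − 1130/5400)·126.1²/1130 = 0.69545
  stratum Q2: (3200/21600)²·(1 − 657/3200)·11.6²/657 = 0.00357223
  stratum Q3: (1600/21600)²·(1 − 347/1600)·152.0²/347 = 0.286102
  stratum Q4: (5900/21600)²·(1 − 376/5900)·62.5²/376 = 0.725722
  stratum Q5: (5500/21600)²·(1 − 526/5500)·219.0²/526 = 5.34642
V_st = 7.05727
V_srs = (1 − 3036/21600)·35486.4/3036 = 10.0456
deff = V_st / V_srs = 7.05727/10.0456 = 0.7025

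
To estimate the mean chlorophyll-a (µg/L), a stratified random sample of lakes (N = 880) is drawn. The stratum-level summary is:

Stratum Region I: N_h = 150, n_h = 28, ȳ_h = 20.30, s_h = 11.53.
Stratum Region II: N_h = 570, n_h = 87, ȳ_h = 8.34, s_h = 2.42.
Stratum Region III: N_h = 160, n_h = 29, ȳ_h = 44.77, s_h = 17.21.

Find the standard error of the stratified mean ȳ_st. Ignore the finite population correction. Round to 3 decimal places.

SE(ȳ_st) ≈ 0.710

V̂(ȳ_st) = Σ W_h² s_h²/n_h, with W_h = N_h/N and N = 880:
  stratum Region I: (150/880)²·11.53²/28 = 0.137949
  stratum Region II: (570/880)²·2.42²/87 = 0.028242
  stratum Region III: (160/880)²·17.21²/29 = 0.337628
V̂(ȳ_st) = 0.503819
SE(ȳ_st) = √0.503819 = 0.709802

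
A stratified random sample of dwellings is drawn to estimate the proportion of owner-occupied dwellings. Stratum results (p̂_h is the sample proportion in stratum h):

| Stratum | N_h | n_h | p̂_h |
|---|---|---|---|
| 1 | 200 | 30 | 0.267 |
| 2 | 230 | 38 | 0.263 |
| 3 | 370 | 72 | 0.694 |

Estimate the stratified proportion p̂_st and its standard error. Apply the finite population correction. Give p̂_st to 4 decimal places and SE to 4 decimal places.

N = 800; stratum weights W_h = N_h/N.
p̂_st = Σ W_h p̂_h = (200·0.267 + 230·0.263 + 370·0.694)/800 = 0.46334
V̂(p̂_st) = Σ W_h² (1 − n_h/N_h) p̂_h(1−p̂_h)/(n_h−1):
  stratum 1: (200/800)²·(1 − 30/200)·0.267·0.733/29 = 0.000358522
  stratum 2: (230/800)²·(1 − 38/230)·0.263·0.737/37 = 0.000361469
  stratum 3: (370/800)²·(1 − 72/370)·0.694·0.306/71 = 0.0005153
V̂(p̂_st) = 0.00123529; SE = √V̂ = 0.0351467

p̂_st ≈ 0.4633, SE ≈ 0.0351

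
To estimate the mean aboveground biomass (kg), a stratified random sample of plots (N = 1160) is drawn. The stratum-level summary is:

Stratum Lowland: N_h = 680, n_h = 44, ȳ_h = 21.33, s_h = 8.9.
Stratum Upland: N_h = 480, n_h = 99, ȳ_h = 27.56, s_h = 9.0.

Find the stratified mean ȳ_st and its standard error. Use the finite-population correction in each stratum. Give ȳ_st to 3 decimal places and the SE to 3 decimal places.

ȳ_st = Σ W_h ȳ_h = (680·21.33 + 480·27.56)/1160 = 23.90793
V̂(ȳ_st) = Σ W_h² (1 − n_h/N_h) s_h²/n_h, with W_h = N_h/N and N = 1160:
  stratum Lowland: (680/1160)²·(1 − 44/680)·8.9²/44 = 0.578599
  stratum Upland: (480/1160)²·(1 − 99/480)·9.0²/99 = 0.111199
V̂(ȳ_st) = 0.689797
SE(ȳ_st) = √0.689797 = 0.83054

ȳ_st ≈ 23.908, SE ≈ 0.831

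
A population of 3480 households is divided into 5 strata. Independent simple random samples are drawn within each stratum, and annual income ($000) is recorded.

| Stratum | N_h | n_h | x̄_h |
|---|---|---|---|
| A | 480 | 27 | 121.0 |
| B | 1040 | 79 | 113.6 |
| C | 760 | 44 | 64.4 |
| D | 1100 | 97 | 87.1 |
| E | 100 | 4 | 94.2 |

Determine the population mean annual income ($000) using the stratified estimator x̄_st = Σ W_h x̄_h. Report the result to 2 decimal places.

x̄_st ≈ 94.94

N = Σ N_h = 3480. Stratum weights W_h = N_h/N.
x̄_st = (480·121.0 + 1040·113.6 + 760·64.4 + 1100·87.1 + 100·94.2) / 3480 = 94.9420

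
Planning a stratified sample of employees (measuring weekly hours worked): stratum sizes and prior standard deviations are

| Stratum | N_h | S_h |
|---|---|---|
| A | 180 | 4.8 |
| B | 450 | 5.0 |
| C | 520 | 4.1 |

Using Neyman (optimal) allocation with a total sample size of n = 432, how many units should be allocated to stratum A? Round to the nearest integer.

Neyman allocation: n_h = n · N_h S_h / Σ N_i S_i, with n = 432.
  stratum A: N_h·S_h = 180·4.8 = 864.00
  stratum B: N_h·S_h = 450·5.0 = 2250.00
  stratum C: N_h·S_h = 520·4.1 = 2132.00
Σ N_h S_h = 5246.00
n for stratum A = 432·864.00/5246.00 = 71.149 → 71

71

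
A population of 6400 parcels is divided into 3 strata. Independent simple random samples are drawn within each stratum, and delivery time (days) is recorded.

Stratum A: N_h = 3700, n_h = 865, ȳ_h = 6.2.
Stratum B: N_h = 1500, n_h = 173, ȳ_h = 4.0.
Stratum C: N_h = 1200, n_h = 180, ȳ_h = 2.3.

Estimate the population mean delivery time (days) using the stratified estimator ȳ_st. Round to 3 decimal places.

N = Σ N_h = 6400. Stratum weights W_h = N_h/N.
ȳ_st = (3700·6.2 + 1500·4.0 + 1200·2.3) / 6400 = 4.95312

ȳ_st ≈ 4.953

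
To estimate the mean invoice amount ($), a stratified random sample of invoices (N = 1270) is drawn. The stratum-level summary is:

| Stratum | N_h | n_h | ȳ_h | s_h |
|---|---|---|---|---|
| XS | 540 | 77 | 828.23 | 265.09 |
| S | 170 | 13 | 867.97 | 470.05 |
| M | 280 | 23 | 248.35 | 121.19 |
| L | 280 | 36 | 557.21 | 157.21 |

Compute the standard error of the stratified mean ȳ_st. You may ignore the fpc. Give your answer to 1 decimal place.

V̂(ȳ_st) = Σ W_h² s_h²/n_h, with W_h = N_h/N and N = 1270:
  stratum XS: (540/1270)²·265.09²/77 = 164.997
  stratum S: (170/1270)²·470.05²/13 = 304.534
  stratum M: (280/1270)²·121.19²/23 = 31.0395
  stratum L: (280/1270)²·157.21²/36 = 33.3708
V̂(ȳ_st) = 533.941
SE(ȳ_st) = √533.941 = 23.1072

SE(ȳ_st) ≈ 23.1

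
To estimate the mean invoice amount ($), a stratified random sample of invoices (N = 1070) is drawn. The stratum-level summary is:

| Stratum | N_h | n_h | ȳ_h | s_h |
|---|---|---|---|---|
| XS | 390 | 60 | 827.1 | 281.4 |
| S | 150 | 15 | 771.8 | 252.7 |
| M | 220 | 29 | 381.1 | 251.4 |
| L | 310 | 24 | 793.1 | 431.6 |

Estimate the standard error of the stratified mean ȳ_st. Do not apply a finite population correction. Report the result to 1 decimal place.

V̂(ȳ_st) = Σ W_h² s_h²/n_h, with W_h = N_h/N and N = 1070:
  stratum XS: (390/1070)²·281.4²/60 = 175.331
  stratum S: (150/1070)²·252.7²/15 = 83.6631
  stratum M: (220/1070)²·251.4²/29 = 92.132
  stratum L: (310/1070)²·431.6²/24 = 651.49
V̂(ȳ_st) = 1002.62
SE(ȳ_st) = √1002.62 = 31.6641

SE(ȳ_st) ≈ 31.7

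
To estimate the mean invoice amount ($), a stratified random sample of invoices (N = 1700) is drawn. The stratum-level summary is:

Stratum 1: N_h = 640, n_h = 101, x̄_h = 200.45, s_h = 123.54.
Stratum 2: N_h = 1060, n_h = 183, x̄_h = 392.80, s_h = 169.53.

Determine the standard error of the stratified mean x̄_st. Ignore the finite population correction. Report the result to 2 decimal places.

V̂(x̄_st) = Σ W_h² s_h²/n_h, with W_h = N_h/N and N = 1700:
  stratum 1: (640/1700)²·123.54²/101 = 21.4169
  stratum 2: (1060/1700)²·169.53²/183 = 61.0599
V̂(x̄_st) = 82.4767
SE(x̄_st) = √82.4767 = 9.08167

SE(x̄_st) ≈ 9.08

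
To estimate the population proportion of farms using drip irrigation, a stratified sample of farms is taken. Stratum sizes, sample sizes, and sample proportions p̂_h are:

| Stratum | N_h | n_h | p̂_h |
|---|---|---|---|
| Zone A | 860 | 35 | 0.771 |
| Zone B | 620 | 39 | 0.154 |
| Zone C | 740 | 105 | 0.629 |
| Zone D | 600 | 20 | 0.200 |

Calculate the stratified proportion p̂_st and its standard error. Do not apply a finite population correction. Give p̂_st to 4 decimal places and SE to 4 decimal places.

p̂_st ≈ 0.4766, SE ≈ 0.0344

N = 2820; stratum weights W_h = N_h/N.
p̂_st = Σ W_h p̂_h = (860·0.771 + 620·0.154 + 740·0.629 + 600·0.200)/2820 = 0.47660
V̂(p̂_st) = Σ W_h² p̂_h(1−p̂_h)/(n_h−1):
  stratum Zone A: (860/2820)²·0.771·0.229/34 = 0.000482958
  stratum Zone B: (620/2820)²·0.154·0.846/38 = 0.000165727
  stratum Zone C: (740/2820)²·0.629·0.371/104 = 0.00015451
  stratum Zone D: (600/2820)²·0.200·0.800/19 = 0.000381216
V̂(p̂_st) = 0.00118441; SE = √V̂ = 0.0344153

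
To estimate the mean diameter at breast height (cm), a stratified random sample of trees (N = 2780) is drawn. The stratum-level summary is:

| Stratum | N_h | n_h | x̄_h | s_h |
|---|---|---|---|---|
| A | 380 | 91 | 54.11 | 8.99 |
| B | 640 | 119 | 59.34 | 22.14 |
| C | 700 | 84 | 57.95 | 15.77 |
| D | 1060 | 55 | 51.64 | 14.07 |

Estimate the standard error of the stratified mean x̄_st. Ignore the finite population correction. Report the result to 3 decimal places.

SE(x̄_st) ≈ 0.973

V̂(x̄_st) = Σ W_h² s_h²/n_h, with W_h = N_h/N and N = 2780:
  stratum A: (380/2780)²·8.99²/91 = 0.0165942
  stratum B: (640/2780)²·22.14²/119 = 0.218313
  stratum C: (700/2780)²·15.77²/84 = 0.187711
  stratum D: (1060/2780)²·14.07²/55 = 0.523296
V̂(x̄_st) = 0.945914
SE(x̄_st) = √0.945914 = 0.972581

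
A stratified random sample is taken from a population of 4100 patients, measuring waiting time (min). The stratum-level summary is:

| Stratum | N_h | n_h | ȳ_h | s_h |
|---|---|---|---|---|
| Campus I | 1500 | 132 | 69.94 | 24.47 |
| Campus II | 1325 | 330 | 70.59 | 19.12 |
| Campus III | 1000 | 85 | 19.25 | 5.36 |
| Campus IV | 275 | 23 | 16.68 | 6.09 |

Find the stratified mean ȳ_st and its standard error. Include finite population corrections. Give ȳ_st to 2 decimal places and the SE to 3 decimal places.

ȳ_st = Σ W_h ȳ_h = (1500·69.94 + 1325·70.59 + 1000·19.25 + 275·16.68)/4100 = 54.21433
V̂(ȳ_st) = Σ W_h² (1 − n_h/N_h) s_h²/n_h, with W_h = N_h/N and N = 4100:
  stratum Campus I: (1500/4100)²·(1 − 132/1500)·24.47²/132 = 0.553737
  stratum Campus II: (1325/4100)²·(1 − 330/1325)·19.12²/330 = 0.0868827
  stratum Campus III: (1000/4100)²·(1 − 85/1000)·5.36²/85 = 0.0183977
  stratum Campus IV: (275/4100)²·(1 − 23/275)·6.09²/23 = 0.00664771
V̂(ȳ_st) = 0.665665
SE(ȳ_st) = √0.665665 = 0.815883

ȳ_st ≈ 54.21, SE ≈ 0.816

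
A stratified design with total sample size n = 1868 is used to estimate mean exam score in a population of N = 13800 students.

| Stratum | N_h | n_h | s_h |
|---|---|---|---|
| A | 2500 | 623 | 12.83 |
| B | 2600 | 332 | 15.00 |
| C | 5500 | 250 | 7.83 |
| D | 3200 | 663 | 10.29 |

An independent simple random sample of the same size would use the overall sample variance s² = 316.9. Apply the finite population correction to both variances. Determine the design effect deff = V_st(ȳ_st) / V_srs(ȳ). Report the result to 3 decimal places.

deff ≈ 0.487

V̂(ȳ_st) = Σ W_h² (1 − n_h/N_h) s_h²/n_h, with W_h = N_h/N and N = 13800:
  stratum A: (2500/13800)²·(1 − 623/2500)·12.83²/623 = 0.00651046
  stratum B: (2600/13800)²·(1 − 332/2600)·15.00²/332 = 0.0209847
  stratum C: (5500/13800)²·(1 − 250/5500)·7.83²/250 = 0.0371832
  stratum D: (3200/13800)²·(1 − 663/3200)·10.29²/663 = 0.00680816
V_st = 0.0714866
V_srs = (1 − 1868/13800)·316.9/1868 = 0.146683
deff = V_st / V_srs = 0.0714866/0.146683 = 0.4874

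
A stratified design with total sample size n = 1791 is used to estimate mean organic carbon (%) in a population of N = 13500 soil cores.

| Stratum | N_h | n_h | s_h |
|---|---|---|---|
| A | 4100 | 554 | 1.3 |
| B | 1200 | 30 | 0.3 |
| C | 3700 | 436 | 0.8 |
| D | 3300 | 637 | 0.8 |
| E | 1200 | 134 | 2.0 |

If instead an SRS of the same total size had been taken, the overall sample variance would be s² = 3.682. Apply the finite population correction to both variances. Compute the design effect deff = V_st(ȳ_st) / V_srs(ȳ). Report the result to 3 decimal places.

deff ≈ 0.349

V̂(ȳ_st) = Σ W_h² (1 − n_h/N_h) s_h²/n_h, with W_h = N_h/N and N = 13500:
  stratum A: (4100/13500)²·(1 − 554/4100)·1.3²/554 = 0.00024335
  stratum B: (1200/13500)²·(1 − 30/1200)·0.3²/30 = 2.31111e-05
  stratum C: (3700/13500)²·(1 − 436/3700)·0.8²/436 = 9.72698e-05
  stratum D: (3300/13500)²·(1 − 637/3300)·0.8²/637 = 4.8446e-05
  stratum E: (1200/13500)²·(1 − 134/1200)·2.0²/134 = 0.00020952
V_st = 0.000621698
V_srs = (1 − 1791/13500)·3.682/1791 = 0.00178309
deff = V_st / V_srs = 0.000621698/0.00178309 = 0.3487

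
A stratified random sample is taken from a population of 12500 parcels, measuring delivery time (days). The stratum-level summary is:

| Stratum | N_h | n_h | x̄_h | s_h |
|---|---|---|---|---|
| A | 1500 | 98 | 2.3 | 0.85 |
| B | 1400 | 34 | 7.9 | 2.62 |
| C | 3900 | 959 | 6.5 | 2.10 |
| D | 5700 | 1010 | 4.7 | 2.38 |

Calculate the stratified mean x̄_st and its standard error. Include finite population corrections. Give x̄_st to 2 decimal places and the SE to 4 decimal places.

x̄_st = Σ W_h x̄_h = (1500·2.3 + 1400·7.9 + 3900·6.5 + 5700·4.7)/12500 = 5.33200
V̂(x̄_st) = Σ W_h² (1 − n_h/N_h) s_h²/n_h, with W_h = N_h/N and N = 12500:
  stratum A: (1500/12500)²·(1 − 98/1500)·0.85²/98 = 9.92273e-05
  stratum B: (1400/12500)²·(1 − 34/1400)·2.62²/34 = 0.00247105
  stratum C: (3900/12500)²·(1 − 959/3900)·2.10²/959 = 0.000337567
  stratum D: (5700/12500)²·(1 − 1010/5700)·2.38²/1010 = 0.000959534
V̂(x̄_st) = 0.00386738
SE(x̄_st) = √0.00386738 = 0.0621883

x̄_st ≈ 5.33, SE ≈ 0.0622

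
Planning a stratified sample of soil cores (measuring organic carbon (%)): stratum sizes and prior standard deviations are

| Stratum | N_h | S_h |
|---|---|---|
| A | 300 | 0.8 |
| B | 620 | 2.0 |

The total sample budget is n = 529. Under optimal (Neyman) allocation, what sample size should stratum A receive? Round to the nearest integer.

Neyman allocation: n_h = n · N_h S_h / Σ N_i S_i, with n = 529.
  stratum A: N_h·S_h = 300·0.8 = 240.00
  stratum B: N_h·S_h = 620·2.0 = 1240.00
Σ N_h S_h = 1480.00
n for stratum A = 529·240.00/1480.00 = 85.784 → 86

86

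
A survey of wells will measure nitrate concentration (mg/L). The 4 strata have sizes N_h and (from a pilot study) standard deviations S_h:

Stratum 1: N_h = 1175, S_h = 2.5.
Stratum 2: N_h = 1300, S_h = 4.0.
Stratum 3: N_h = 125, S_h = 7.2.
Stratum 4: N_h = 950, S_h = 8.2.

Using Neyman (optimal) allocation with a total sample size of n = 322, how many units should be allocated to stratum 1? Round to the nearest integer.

56

Neyman allocation: n_h = n · N_h S_h / Σ N_i S_i, with n = 322.
  stratum 1: N_h·S_h = 1175·2.5 = 2937.50
  stratum 2: N_h·S_h = 1300·4.0 = 5200.00
  stratum 3: N_h·S_h = 125·7.2 = 900.00
  stratum 4: N_h·S_h = 950·8.2 = 7790.00
Σ N_h S_h = 16827.50
n for stratum 1 = 322·2937.50/16827.50 = 56.210 → 56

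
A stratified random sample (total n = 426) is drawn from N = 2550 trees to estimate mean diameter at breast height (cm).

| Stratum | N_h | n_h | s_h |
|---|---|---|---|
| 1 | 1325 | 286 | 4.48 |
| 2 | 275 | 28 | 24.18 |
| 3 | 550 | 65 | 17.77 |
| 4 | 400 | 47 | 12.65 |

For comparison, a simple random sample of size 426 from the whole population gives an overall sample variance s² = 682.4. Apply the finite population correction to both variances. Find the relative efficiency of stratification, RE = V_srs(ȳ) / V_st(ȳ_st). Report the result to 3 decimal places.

V̂(ȳ_st) = Σ W_h² (1 − n_h/N_h) s_h²/n_h, with W_h = N_h/N and N = 2550:
  stratum 1: (1325/2550)²·(1 − 286/1325)·4.48²/286 = 0.0148573
  stratum 2: (275/2550)²·(1 − 28/275)·24.18²/28 = 0.218124
  stratum 3: (550/2550)²·(1 − 65/550)·17.77²/65 = 0.19929
  stratum 4: (400/2550)²·(1 − 47/400)·12.65²/47 = 0.0739329
V_st = 0.506204
V_srs = (1 − 426/2550)·682.4/426 = 1.33427
Relative efficiency = V_srs / V_st = 1.33427/0.506204 = 2.6358

RE ≈ 2.636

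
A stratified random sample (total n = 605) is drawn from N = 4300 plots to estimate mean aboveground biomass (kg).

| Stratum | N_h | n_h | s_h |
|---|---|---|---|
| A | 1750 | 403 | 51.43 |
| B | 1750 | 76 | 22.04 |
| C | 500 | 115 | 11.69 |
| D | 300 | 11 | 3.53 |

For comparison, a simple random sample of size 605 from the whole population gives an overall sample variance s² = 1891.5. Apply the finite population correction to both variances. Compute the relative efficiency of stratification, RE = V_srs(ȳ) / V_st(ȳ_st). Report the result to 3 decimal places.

RE ≈ 1.439

V̂(ȳ_st) = Σ W_h² (1 − n_h/N_h) s_h²/n_h, with W_h = N_h/N and N = 4300:
  stratum A: (1750/4300)²·(1 − 403/1750)·51.43²/403 = 0.836752
  stratum B: (1750/4300)²·(1 − 76/1750)·22.04²/76 = 1.01267
  stratum C: (500/4300)²·(1 − 115/500)·11.69²/115 = 0.0123716
  stratum D: (300/4300)²·(1 − 11/300)·3.53²/11 = 0.00531177
V_st = 1.8671
V_srs = (1 − 605/4300)·1891.5/605 = 2.68656
Relative efficiency = V_srs / V_st = 2.68656/1.8671 = 1.4389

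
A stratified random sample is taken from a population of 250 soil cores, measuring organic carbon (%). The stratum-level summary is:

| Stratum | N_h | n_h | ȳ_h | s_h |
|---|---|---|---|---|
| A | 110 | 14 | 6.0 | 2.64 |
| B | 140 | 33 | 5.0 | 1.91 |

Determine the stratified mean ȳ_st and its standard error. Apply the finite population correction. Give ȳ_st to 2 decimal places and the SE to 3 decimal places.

ȳ_st ≈ 5.44, SE ≈ 0.333

ȳ_st = Σ W_h ȳ_h = (110·6.0 + 140·5.0)/250 = 5.44000
V̂(ȳ_st) = Σ W_h² (1 − n_h/N_h) s_h²/n_h, with W_h = N_h/N and N = 250:
  stratum A: (110/250)²·(1 − 14/110)·2.64²/14 = 0.0841131
  stratum B: (140/250)²·(1 − 33/140)·1.91²/33 = 0.0264963
V̂(ȳ_st) = 0.110609
SE(ȳ_st) = √0.110609 = 0.33258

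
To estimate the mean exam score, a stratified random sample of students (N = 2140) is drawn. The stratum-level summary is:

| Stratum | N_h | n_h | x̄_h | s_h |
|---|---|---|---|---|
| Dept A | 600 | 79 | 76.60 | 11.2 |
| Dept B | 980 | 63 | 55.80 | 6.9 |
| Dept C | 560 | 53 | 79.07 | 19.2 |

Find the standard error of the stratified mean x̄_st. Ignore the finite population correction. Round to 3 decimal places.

V̂(x̄_st) = Σ W_h² s_h²/n_h, with W_h = N_h/N and N = 2140:
  stratum Dept A: (600/2140)²·11.2²/79 = 0.12482
  stratum Dept B: (980/2140)²·6.9²/63 = 0.158483
  stratum Dept C: (560/2140)²·19.2²/53 = 0.476294
V̂(x̄_st) = 0.759597
SE(x̄_st) = √0.759597 = 0.871548

SE(x̄_st) ≈ 0.872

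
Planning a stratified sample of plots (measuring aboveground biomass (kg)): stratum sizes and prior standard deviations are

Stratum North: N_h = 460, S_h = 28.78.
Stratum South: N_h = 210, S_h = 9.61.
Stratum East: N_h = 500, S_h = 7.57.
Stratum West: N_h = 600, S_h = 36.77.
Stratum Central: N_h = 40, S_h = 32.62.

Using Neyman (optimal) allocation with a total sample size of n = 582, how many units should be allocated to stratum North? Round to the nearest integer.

Neyman allocation: n_h = n · N_h S_h / Σ N_i S_i, with n = 582.
  stratum North: N_h·S_h = 460·28.78 = 13238.80
  stratum South: N_h·S_h = 210·9.61 = 2018.10
  stratum East: N_h·S_h = 500·7.57 = 3785.00
  stratum West: N_h·S_h = 600·36.77 = 22062.00
  stratum Central: N_h·S_h = 40·32.62 = 1304.80
Σ N_h S_h = 42408.70
n for stratum North = 582·13238.80/42408.70 = 181.684 → 182

182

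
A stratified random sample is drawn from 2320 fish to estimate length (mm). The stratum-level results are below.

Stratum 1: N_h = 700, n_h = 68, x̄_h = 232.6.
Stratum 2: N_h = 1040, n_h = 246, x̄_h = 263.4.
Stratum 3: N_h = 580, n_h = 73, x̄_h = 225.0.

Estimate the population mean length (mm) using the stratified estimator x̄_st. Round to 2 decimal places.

x̄_st ≈ 244.51

N = Σ N_h = 2320. Stratum weights W_h = N_h/N.
x̄_st = (700·232.6 + 1040·263.4 + 580·225.0) / 2320 = 244.5069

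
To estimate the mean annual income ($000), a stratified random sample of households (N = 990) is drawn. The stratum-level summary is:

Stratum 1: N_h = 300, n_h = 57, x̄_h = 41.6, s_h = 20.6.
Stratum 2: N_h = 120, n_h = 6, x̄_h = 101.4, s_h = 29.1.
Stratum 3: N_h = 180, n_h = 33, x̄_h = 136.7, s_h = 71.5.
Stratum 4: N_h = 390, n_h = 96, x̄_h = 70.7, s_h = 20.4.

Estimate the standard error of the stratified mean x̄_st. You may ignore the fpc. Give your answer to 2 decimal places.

V̂(x̄_st) = Σ W_h² s_h²/n_h, with W_h = N_h/N and N = 990:
  stratum 1: (300/990)²·20.6²/57 = 0.683647
  stratum 2: (120/990)²·29.1²/6 = 2.07361
  stratum 3: (180/990)²·71.5²/33 = 5.12121
  stratum 4: (390/990)²·20.4²/96 = 0.672741
V̂(x̄_st) = 8.55121
SE(x̄_st) = √8.55121 = 2.92424

SE(x̄_st) ≈ 2.92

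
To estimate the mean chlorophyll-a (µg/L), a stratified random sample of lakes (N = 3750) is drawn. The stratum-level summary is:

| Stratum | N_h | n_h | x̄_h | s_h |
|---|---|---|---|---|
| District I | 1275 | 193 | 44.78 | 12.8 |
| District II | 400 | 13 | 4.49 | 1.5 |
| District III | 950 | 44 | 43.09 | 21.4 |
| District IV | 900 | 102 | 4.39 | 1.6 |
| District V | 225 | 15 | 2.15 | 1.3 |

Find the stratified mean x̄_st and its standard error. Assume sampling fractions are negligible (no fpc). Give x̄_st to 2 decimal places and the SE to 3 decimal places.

x̄_st ≈ 27.80, SE ≈ 0.877

x̄_st = Σ W_h x̄_h = (1275·44.78 + 400·4.49 + 950·43.09 + 900·4.39 + 225·2.15)/3750 = 27.80287
V̂(x̄_st) = Σ W_h² s_h²/n_h, with W_h = N_h/N and N = 3750:
  stratum District I: (1275/3750)²·12.8²/193 = 0.0981342
  stratum District II: (400/3750)²·1.5²/13 = 0.00196923
  stratum District III: (950/3750)²·21.4²/44 = 0.667974
  stratum District IV: (900/3750)²·1.6²/102 = 0.00144565
  stratum District V: (225/3750)²·1.3²/15 = 0.0004056
V̂(x̄_st) = 0.769929
SE(x̄_st) = √0.769929 = 0.877456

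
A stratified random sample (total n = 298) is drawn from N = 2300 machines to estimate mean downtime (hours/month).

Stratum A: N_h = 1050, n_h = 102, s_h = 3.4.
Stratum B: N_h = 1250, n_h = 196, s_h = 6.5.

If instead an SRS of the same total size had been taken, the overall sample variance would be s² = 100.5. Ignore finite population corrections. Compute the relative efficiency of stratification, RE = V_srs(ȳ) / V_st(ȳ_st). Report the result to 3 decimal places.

RE ≈ 3.864

V̂(ȳ_st) = Σ W_h² s_h²/n_h, with W_h = N_h/N and N = 2300:
  stratum A: (1050/2300)²·3.4²/102 = 0.02362
  stratum B: (1250/2300)²·6.5²/196 = 0.06367
V_st = 0.0872901
V_srs = s²/n = 100.5/298 = 0.337248
Relative efficiency = V_srs / V_st = 0.337248/0.0872901 = 3.8635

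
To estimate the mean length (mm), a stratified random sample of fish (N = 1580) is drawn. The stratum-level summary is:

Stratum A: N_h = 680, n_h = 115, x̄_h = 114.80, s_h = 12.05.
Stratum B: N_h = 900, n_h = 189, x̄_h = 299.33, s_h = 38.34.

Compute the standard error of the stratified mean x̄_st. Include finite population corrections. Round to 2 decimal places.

SE(x̄_st) ≈ 1.48

V̂(x̄_st) = Σ W_h² (1 − n_h/N_h) s_h²/n_h, with W_h = N_h/N and N = 1580:
  stratum A: (680/1580)²·(1 − 115/680)·12.05²/115 = 0.194321
  stratum B: (900/1580)²·(1 − 189/900)·38.34²/189 = 1.99361
V̂(x̄_st) = 2.18793
SE(x̄_st) = √2.18793 = 1.47917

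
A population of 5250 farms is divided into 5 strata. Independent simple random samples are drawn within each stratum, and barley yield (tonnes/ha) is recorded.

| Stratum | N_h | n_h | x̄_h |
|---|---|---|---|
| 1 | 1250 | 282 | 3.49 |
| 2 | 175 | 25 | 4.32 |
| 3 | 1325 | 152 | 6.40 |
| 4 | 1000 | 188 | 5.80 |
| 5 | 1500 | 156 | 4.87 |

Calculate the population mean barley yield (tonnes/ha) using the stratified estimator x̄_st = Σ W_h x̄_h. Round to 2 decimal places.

x̄_st ≈ 5.09

N = Σ N_h = 5250. Stratum weights W_h = N_h/N.
x̄_st = (1250·3.49 + 175·4.32 + 1325·6.40 + 1000·5.80 + 1500·4.87) / 5250 = 5.0864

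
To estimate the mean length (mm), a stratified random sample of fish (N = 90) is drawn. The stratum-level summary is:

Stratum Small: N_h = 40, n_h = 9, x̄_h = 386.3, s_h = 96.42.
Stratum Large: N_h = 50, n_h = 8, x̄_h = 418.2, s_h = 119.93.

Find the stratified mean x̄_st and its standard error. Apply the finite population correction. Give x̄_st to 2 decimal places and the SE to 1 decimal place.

x̄_st ≈ 404.02, SE ≈ 25.0

x̄_st = Σ W_h x̄_h = (40·386.3 + 50·418.2)/90 = 404.02222
V̂(x̄_st) = Σ W_h² (1 − n_h/N_h) s_h²/n_h, with W_h = N_h/N and N = 90:
  stratum Small: (40/90)²·(1 − 9/40)·96.42²/9 = 158.135
  stratum Large: (50/90)²·(1 − 8/50)·119.93²/8 = 466.122
V̂(x̄_st) = 624.258
SE(x̄_st) = √624.258 = 24.9851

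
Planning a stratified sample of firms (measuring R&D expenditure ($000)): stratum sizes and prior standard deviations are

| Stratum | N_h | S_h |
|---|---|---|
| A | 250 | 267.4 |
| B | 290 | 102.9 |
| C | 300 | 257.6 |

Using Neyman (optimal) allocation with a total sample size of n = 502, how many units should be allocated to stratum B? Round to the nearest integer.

Neyman allocation: n_h = n · N_h S_h / Σ N_i S_i, with n = 502.
  stratum A: N_h·S_h = 250·267.4 = 66850.00
  stratum B: N_h·S_h = 290·102.9 = 29841.00
  stratum C: N_h·S_h = 300·257.6 = 77280.00
Σ N_h S_h = 173971.00
n for stratum B = 502·29841.00/173971.00 = 86.107 → 86

86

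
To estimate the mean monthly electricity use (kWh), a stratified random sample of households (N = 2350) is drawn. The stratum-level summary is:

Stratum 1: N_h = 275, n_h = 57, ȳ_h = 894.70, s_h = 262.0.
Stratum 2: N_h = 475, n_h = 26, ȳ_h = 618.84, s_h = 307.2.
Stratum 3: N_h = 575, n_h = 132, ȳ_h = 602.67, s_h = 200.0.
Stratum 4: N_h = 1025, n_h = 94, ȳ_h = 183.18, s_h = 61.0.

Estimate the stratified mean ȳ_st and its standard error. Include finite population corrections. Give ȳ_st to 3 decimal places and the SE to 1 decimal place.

ȳ_st ≈ 457.143, SE ≈ 13.2

ȳ_st = Σ W_h ȳ_h = (275·894.70 + 475·618.84 + 575·602.67 + 1025·183.18)/2350 = 457.14309
V̂(ȳ_st) = Σ W_h² (1 − n_h/N_h) s_h²/n_h, with W_h = N_h/N and N = 2350:
  stratum 1: (275/2350)²·(1 − 57/275)·262.0²/57 = 13.0732
  stratum 2: (475/2350)²·(1 − 26/475)·307.2²/26 = 140.176
  stratum 3: (575/2350)²·(1 − 132/575)·200.0²/132 = 13.9773
  stratum 4: (1025/2350)²·(1 − 94/1025)·61.0²/94 = 6.84021
V̂(ȳ_st) = 174.067
SE(ȳ_st) = √174.067 = 13.1934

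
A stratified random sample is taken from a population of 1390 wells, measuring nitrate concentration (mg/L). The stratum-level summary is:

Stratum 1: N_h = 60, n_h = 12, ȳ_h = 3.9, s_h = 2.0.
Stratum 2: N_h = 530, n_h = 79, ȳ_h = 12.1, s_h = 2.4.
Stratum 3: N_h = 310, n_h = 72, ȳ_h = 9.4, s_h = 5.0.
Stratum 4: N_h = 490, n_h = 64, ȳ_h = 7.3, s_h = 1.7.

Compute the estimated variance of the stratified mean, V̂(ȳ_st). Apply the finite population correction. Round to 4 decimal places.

V̂(ȳ_st) ≈ 0.0277

V̂(ȳ_st) = Σ W_h² (1 − n_h/N_h) s_h²/n_h, with W_h = N_h/N and N = 1390:
  stratum 1: (60/1390)²·(1 − 12/60)·2.0²/12 = 0.000496869
  stratum 2: (530/1390)²·(1 − 79/530)·2.4²/79 = 0.00902024
  stratum 3: (310/1390)²·(1 − 72/310)·5.0²/72 = 0.0132592
  stratum 4: (490/1390)²·(1 − 64/490)·1.7²/64 = 0.00487859
V̂(ȳ_st) = 0.0276549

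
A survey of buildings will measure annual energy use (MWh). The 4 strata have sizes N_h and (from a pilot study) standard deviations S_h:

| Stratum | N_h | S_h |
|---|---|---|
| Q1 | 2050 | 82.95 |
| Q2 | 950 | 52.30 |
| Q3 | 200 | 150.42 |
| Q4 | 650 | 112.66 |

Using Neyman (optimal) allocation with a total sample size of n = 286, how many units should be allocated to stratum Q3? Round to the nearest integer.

Neyman allocation: n_h = n · N_h S_h / Σ N_i S_i, with n = 286.
  stratum Q1: N_h·S_h = 2050·82.95 = 170047.50
  stratum Q2: N_h·S_h = 950·52.30 = 49685.00
  stratum Q3: N_h·S_h = 200·150.42 = 30084.00
  stratum Q4: N_h·S_h = 650·112.66 = 73229.00
Σ N_h S_h = 323045.50
n for stratum Q3 = 286·30084.00/323045.50 = 26.634 → 27

27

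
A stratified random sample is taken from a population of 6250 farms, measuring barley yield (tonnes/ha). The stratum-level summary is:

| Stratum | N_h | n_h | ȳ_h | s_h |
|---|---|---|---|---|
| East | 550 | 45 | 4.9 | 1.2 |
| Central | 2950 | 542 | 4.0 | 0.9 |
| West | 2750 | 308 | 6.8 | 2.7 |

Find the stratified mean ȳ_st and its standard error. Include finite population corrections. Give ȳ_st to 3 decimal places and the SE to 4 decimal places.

ȳ_st = Σ W_h ȳ_h = (550·4.9 + 2950·4.0 + 2750·6.8)/6250 = 5.31120
V̂(ȳ_st) = Σ W_h² (1 − n_h/N_h) s_h²/n_h, with W_h = N_h/N and N = 6250:
  stratum East: (550/6250)²·(1 − 45/550)·1.2²/45 = 0.000227533
  stratum Central: (2950/6250)²·(1 − 542/2950)·0.9²/542 = 0.000271772
  stratum West: (2750/6250)²·(1 − 308/2750)·2.7²/308 = 0.00406907
V̂(ȳ_st) = 0.00456837
SE(ȳ_st) = √0.00456837 = 0.0675897

ȳ_st ≈ 5.311, SE ≈ 0.0676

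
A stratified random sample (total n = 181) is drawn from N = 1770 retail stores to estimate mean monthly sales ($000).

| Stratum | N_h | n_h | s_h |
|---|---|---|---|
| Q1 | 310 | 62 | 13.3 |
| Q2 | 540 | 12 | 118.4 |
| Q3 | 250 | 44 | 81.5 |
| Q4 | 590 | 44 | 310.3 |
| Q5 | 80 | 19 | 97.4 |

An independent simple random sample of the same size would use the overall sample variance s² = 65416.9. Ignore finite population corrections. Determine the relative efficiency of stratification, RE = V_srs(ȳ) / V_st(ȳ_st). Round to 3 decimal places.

RE ≈ 1.015

V̂(ȳ_st) = Σ W_h² s_h²/n_h, with W_h = N_h/N and N = 1770:
  stratum Q1: (310/1770)²·13.3²/62 = 0.0875162
  stratum Q2: (540/1770)²·118.4²/12 = 108.733
  stratum Q3: (250/1770)²·81.5²/44 = 3.01159
  stratum Q4: (590/1770)²·310.3²/44 = 243.147
  stratum Q5: (80/1770)²·97.4²/19 = 1.01999
V_st = 355.999
V_srs = s²/n = 65416.9/181 = 361.419
Relative efficiency = V_srs / V_st = 361.419/355.999 = 1.0152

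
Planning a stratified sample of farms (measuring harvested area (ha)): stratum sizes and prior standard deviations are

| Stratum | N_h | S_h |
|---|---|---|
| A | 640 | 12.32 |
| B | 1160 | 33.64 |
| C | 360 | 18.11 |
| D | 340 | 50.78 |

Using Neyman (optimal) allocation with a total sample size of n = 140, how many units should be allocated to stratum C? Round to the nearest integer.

13

Neyman allocation: n_h = n · N_h S_h / Σ N_i S_i, with n = 140.
  stratum A: N_h·S_h = 640·12.32 = 7884.80
  stratum B: N_h·S_h = 1160·33.64 = 39022.40
  stratum C: N_h·S_h = 360·18.11 = 6519.60
  stratum D: N_h·S_h = 340·50.78 = 17265.20
Σ N_h S_h = 70692.00
n for stratum C = 140·6519.60/70692.00 = 12.912 → 13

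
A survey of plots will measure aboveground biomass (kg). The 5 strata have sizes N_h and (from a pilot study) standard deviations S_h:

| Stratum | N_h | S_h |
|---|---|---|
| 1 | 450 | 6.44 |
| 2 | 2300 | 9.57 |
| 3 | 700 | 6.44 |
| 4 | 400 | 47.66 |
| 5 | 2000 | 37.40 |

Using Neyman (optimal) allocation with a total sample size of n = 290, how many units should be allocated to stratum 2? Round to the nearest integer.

Neyman allocation: n_h = n · N_h S_h / Σ N_i S_i, with n = 290.
  stratum 1: N_h·S_h = 450·6.44 = 2898.00
  stratum 2: N_h·S_h = 2300·9.57 = 22011.00
  stratum 3: N_h·S_h = 700·6.44 = 4508.00
  stratum 4: N_h·S_h = 400·47.66 = 19064.00
  stratum 5: N_h·S_h = 2000·37.40 = 74800.00
Σ N_h S_h = 123281.00
n for stratum 2 = 290·22011.00/123281.00 = 51.778 → 52

52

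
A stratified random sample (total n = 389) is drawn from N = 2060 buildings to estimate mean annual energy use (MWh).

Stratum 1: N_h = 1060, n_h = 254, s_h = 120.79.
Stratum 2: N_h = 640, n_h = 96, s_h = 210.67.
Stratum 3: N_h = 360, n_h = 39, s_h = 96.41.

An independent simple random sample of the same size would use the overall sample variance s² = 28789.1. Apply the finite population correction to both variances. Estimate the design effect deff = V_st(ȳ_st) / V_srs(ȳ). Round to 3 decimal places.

V̂(ȳ_st) = Σ W_h² (1 − n_h/N_h) s_h²/n_h, with W_h = N_h/N and N = 2060:
  stratum 1: (1060/2060)²·(1 − 254/1060)·120.79²/254 = 11.5647
  stratum 2: (640/2060)²·(1 − 96/640)·210.67²/96 = 37.9296
  stratum 3: (360/2060)²·(1 − 39/360)·96.41²/39 = 6.49012
V_st = 55.9845
V_srs = (1 − 389/2060)·28789.1/389 = 60.0327
deff = V_st / V_srs = 55.9845/60.0327 = 0.9326

deff ≈ 0.933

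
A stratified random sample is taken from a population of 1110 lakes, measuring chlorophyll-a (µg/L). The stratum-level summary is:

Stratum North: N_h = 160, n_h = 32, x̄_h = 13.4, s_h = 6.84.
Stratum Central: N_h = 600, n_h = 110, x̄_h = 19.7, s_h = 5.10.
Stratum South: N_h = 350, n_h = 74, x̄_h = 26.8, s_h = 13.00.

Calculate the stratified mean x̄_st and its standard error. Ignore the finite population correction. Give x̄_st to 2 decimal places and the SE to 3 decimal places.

x̄_st ≈ 21.03, SE ≈ 0.571

x̄_st = Σ W_h x̄_h = (160·13.4 + 600·19.7 + 350·26.8)/1110 = 21.03063
V̂(x̄_st) = Σ W_h² s_h²/n_h, with W_h = N_h/N and N = 1110:
  stratum North: (160/1110)²·6.84²/32 = 0.0303778
  stratum Central: (600/1110)²·5.10²/110 = 0.0690883
  stratum South: (350/1110)²·13.00²/74 = 0.227062
V̂(x̄_st) = 0.326528
SE(x̄_st) = √0.326528 = 0.571427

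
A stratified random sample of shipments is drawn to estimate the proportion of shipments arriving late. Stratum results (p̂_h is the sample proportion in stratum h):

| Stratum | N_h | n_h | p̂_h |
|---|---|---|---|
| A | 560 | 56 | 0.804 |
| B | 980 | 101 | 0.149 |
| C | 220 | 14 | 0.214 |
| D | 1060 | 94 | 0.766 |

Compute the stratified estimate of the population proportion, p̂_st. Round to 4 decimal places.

p̂_st ≈ 0.5161

N = 2820; stratum weights W_h = N_h/N.
p̂_st = Σ W_h p̂_h = (560·0.804 + 980·0.149 + 220·0.214 + 1060·0.766)/2820 = 0.51606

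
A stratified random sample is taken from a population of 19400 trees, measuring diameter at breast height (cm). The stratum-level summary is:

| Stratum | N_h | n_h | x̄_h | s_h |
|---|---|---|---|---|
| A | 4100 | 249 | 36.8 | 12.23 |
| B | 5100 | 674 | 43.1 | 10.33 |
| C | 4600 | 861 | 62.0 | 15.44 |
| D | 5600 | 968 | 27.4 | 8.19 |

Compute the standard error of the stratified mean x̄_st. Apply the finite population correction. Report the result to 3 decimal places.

V̂(x̄_st) = Σ W_h² (1 − n_h/N_h) s_h²/n_h, with W_h = N_h/N and N = 19400:
  stratum A: (4100/19400)²·(1 − 249/4100)·12.23²/249 = 0.0252004
  stratum B: (5100/19400)²·(1 − 674/5100)·10.33²/674 = 0.00949552
  stratum C: (4600/19400)²·(1 − 861/4600)·15.44²/861 = 0.0126532
  stratum D: (5600/19400)²·(1 − 968/5600)·8.19²/968 = 0.00477579
V̂(x̄_st) = 0.0521249
SE(x̄_st) = √0.0521249 = 0.228309

SE(x̄_st) ≈ 0.228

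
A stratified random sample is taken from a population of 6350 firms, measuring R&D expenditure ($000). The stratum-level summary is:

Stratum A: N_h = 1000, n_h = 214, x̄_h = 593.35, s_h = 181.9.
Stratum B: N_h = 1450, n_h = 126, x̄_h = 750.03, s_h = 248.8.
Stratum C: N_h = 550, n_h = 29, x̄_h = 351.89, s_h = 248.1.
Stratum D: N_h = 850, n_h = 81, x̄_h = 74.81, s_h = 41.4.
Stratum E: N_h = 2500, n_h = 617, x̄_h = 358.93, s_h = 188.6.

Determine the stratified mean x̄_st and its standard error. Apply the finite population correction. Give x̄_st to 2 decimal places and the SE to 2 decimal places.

x̄_st ≈ 446.51, SE ≈ 6.97

x̄_st = Σ W_h x̄_h = (1000·593.35 + 1450·750.03 + 550·351.89 + 850·74.81 + 2500·358.93)/6350 = 446.51126
V̂(x̄_st) = Σ W_h² (1 − n_h/N_h) s_h²/n_h, with W_h = N_h/N and N = 6350:
  stratum A: (1000/6350)²·(1 − 214/1000)·181.9²/214 = 3.01389
  stratum B: (1450/6350)²·(1 − 126/1450)·248.8²/126 = 23.3905
  stratum C: (550/6350)²·(1 − 29/550)·248.1²/29 = 15.0837
  stratum D: (850/6350)²·(1 − 81/850)·41.4²/81 = 0.343015
  stratum E: (2500/6350)²·(1 − 617/2500)·188.6²/617 = 6.7304
V̂(x̄_st) = 48.5615
SE(x̄_st) = √48.5615 = 6.96861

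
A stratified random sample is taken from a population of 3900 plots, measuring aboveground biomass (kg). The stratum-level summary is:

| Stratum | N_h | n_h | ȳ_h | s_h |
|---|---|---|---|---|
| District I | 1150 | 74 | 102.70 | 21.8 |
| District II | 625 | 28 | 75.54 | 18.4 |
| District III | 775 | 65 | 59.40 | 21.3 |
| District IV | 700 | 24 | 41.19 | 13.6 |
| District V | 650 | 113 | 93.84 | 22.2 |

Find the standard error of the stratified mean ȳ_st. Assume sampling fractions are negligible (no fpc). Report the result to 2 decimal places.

V̂(ȳ_st) = Σ W_h² s_h²/n_h, with W_h = N_h/N and N = 3900:
  stratum District I: (1150/3900)²·21.8²/74 = 0.558403
  stratum District II: (625/3900)²·18.4²/28 = 0.310533
  stratum District III: (775/3900)²·21.3²/65 = 0.275626
  stratum District IV: (700/3900)²·13.6²/24 = 0.248275
  stratum District V: (650/3900)²·22.2²/113 = 0.12115
V̂(ȳ_st) = 1.51399
SE(ȳ_st) = √1.51399 = 1.23044

SE(ȳ_st) ≈ 1.23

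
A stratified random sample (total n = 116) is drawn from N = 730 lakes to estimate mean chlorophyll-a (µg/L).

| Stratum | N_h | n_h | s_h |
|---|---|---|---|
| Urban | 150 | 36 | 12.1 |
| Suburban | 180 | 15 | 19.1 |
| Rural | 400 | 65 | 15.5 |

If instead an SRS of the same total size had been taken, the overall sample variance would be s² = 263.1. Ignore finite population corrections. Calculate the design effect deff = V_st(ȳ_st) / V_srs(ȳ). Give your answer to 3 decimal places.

V̂(ȳ_st) = Σ W_h² s_h²/n_h, with W_h = N_h/N and N = 730:
  stratum Urban: (150/730)²·12.1²/36 = 0.171714
  stratum Suburban: (180/730)²·19.1²/15 = 1.47868
  stratum Rural: (400/730)²·15.5²/65 = 1.10975
V_st = 2.76014
V_srs = s²/n = 263.1/116 = 2.2681
deff = V_st / V_srs = 2.76014/2.2681 = 1.2169

deff ≈ 1.217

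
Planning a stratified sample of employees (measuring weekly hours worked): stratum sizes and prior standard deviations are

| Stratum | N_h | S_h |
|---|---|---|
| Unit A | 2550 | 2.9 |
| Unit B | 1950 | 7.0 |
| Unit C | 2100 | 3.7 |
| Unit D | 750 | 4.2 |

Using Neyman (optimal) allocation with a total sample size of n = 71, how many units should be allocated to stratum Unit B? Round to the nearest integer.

Neyman allocation: n_h = n · N_h S_h / Σ N_i S_i, with n = 71.
  stratum Unit A: N_h·S_h = 2550·2.9 = 7395.00
  stratum Unit B: N_h·S_h = 1950·7.0 = 13650.00
  stratum Unit C: N_h·S_h = 2100·3.7 = 7770.00
  stratum Unit D: N_h·S_h = 750·4.2 = 3150.00
Σ N_h S_h = 31965.00
n for stratum Unit B = 71·13650.00/31965.00 = 30.319 → 30

30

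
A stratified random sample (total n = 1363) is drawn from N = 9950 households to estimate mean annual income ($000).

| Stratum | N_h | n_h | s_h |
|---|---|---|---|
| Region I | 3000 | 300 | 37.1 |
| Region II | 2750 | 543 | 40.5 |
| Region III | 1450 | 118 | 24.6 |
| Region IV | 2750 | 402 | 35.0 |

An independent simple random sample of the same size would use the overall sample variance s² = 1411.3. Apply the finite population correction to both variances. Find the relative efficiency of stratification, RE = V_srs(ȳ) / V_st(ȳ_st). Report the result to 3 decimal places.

RE ≈ 1.040

V̂(ȳ_st) = Σ W_h² (1 − n_h/N_h) s_h²/n_h, with W_h = N_h/N and N = 9950:
  stratum Region I: (3000/9950)²·(1 − 300/3000)·37.1²/300 = 0.375375
  stratum Region II: (2750/9950)²·(1 − 543/2750)·40.5²/543 = 0.185182
  stratum Region III: (1450/9950)²·(1 − 118/1450)·24.6²/118 = 0.100049
  stratum Region IV: (2750/9950)²·(1 − 402/2750)·35.0²/402 = 0.198744
V_st = 0.859351
V_srs = (1 − 1363/9950)·1411.3/1363 = 0.893597
Relative efficiency = V_srs / V_st = 0.893597/0.859351 = 1.0399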